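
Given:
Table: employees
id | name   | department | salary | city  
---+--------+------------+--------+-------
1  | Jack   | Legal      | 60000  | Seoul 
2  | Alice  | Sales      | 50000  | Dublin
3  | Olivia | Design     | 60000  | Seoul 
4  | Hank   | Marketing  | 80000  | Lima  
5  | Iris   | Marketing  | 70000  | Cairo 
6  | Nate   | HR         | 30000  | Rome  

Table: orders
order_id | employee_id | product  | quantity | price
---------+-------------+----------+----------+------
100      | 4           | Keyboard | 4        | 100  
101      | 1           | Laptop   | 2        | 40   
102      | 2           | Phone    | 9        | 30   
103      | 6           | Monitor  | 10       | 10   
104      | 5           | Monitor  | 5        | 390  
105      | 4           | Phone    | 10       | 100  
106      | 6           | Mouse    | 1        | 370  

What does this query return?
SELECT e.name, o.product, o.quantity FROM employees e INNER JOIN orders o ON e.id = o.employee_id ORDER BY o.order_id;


Joining employees.id = orders.employee_id:
  employee Hank (id=4) -> order Keyboard
  employee Jack (id=1) -> order Laptop
  employee Alice (id=2) -> order Phone
  employee Nate (id=6) -> order Monitor
  employee Iris (id=5) -> order Monitor
  employee Hank (id=4) -> order Phone
  employee Nate (id=6) -> order Mouse


7 rows:
Hank, Keyboard, 4
Jack, Laptop, 2
Alice, Phone, 9
Nate, Monitor, 10
Iris, Monitor, 5
Hank, Phone, 10
Nate, Mouse, 1


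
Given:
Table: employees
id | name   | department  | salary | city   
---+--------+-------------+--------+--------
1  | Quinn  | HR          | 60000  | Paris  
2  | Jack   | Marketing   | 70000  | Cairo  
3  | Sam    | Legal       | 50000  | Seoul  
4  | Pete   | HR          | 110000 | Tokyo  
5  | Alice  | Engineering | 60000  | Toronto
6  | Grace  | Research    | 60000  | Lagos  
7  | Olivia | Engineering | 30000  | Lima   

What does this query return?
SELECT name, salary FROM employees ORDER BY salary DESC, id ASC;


Sorting by salary DESC, then id ASC for ties

7 rows:
Pete, 110000
Jack, 70000
Quinn, 60000
Alice, 60000
Grace, 60000
Sam, 50000
Olivia, 30000


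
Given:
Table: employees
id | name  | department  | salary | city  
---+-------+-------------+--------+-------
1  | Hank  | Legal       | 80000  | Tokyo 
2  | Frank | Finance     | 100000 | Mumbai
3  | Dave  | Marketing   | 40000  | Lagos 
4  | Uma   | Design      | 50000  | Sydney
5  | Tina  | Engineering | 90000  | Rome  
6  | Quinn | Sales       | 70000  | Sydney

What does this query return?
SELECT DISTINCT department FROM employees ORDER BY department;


All 'department' values (row order): Legal, Finance, Marketing, Design, Engineering, Sales
Removing duplicates leaves 6 unique value(s).

6 values:
Design
Engineering
Finance
Legal
Marketing
Sales


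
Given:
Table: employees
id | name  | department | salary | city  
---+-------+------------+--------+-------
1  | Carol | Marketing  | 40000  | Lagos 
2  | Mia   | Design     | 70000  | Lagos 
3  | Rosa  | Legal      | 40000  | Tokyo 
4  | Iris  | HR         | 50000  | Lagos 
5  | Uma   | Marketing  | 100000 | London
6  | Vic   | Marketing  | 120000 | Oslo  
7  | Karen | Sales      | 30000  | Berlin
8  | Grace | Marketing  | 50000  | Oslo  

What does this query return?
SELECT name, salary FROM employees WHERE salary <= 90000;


Filtering: salary <= 90000
Matching: 6 rows

6 rows:
Carol, 40000
Mia, 70000
Rosa, 40000
Iris, 50000
Karen, 30000
Grace, 50000


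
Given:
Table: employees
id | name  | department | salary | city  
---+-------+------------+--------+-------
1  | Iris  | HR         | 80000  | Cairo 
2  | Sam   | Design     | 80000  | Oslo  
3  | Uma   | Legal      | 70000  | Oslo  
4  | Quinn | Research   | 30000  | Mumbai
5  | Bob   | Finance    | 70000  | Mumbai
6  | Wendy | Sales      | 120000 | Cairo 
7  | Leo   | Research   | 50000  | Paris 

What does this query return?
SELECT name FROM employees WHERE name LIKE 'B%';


LIKE 'B%' matches names starting with 'B'
Matching: 1

1 rows:
Bob


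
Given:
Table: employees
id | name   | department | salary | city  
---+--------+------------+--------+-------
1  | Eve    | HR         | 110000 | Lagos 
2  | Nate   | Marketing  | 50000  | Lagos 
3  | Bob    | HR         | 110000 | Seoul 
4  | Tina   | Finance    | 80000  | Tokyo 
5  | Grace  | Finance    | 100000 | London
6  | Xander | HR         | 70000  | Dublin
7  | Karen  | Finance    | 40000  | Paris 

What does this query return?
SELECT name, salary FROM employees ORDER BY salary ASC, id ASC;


Sorting by salary ASC, then id ASC for ties

7 rows:
Karen, 40000
Nate, 50000
Xander, 70000
Tina, 80000
Grace, 100000
Eve, 110000
Bob, 110000


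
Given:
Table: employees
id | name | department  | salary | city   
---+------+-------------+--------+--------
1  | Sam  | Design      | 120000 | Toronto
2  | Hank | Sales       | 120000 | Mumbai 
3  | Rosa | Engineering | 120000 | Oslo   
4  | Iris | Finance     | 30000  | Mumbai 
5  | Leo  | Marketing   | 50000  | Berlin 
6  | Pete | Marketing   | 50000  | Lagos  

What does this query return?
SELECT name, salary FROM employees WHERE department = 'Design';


Filtering: department = 'Design'
Matching rows: 1

1 rows:
Sam, 120000


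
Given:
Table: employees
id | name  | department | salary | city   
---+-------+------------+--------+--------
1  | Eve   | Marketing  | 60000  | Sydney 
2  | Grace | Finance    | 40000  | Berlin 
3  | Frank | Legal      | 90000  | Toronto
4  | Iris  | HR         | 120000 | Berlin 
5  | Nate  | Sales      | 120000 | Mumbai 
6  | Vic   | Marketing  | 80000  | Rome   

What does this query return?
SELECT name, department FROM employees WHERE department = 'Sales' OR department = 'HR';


Filtering: department = 'Sales' OR 'HR'
Matching: 2 rows

2 rows:
Iris, HR
Nate, Sales


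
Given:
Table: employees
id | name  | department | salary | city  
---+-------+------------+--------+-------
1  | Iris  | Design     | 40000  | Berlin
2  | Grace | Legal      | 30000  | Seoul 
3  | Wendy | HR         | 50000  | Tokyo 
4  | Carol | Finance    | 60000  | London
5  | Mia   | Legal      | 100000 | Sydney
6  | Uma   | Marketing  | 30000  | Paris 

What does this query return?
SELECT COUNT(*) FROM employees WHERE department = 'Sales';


Counting rows where department = 'Sales'


0


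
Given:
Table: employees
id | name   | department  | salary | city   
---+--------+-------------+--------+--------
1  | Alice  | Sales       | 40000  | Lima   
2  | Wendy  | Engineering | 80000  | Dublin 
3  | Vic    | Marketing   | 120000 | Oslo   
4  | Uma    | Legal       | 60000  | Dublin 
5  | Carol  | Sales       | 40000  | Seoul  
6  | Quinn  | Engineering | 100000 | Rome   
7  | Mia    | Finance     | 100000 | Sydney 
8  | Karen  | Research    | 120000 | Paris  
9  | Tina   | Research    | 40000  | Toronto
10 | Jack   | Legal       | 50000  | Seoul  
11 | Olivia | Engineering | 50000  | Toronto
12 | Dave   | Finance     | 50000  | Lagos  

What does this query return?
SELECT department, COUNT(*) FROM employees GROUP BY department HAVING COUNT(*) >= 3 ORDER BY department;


Groups with count >= 3:
  Engineering: 3 -> PASS
  Finance: 2 -> filtered out
  Legal: 2 -> filtered out
  Marketing: 1 -> filtered out
  Research: 2 -> filtered out
  Sales: 2 -> filtered out


1 groups:
Engineering, 3


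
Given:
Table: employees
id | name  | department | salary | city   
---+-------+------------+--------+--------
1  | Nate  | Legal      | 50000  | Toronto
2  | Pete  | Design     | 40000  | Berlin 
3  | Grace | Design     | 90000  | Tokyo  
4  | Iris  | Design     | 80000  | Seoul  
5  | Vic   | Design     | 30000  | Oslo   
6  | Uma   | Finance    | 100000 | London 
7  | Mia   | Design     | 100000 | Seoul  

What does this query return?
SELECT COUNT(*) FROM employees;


COUNT(*) counts all rows

7


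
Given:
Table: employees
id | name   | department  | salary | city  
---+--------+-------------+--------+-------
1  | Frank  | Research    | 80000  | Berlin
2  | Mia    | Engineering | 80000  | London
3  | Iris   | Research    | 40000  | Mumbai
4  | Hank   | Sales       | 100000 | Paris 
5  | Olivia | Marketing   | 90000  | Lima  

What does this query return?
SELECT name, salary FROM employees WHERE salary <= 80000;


Filtering: salary <= 80000
Matching: 3 rows

3 rows:
Frank, 80000
Mia, 80000
Iris, 40000


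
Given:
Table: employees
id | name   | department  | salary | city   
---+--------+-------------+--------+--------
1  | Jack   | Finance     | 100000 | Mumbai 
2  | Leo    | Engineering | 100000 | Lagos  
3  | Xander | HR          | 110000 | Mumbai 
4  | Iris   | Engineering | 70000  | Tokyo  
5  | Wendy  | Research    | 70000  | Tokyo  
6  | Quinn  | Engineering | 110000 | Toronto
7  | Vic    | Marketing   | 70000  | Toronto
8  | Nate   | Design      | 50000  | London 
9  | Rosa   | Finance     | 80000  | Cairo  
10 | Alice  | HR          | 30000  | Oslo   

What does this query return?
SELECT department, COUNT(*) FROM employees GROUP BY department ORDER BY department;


Assigning each row to its department group:
  Jack -> Finance
  Leo -> Engineering
  Xander -> HR
  Iris -> Engineering
  Wendy -> Research
  Quinn -> Engineering
  Vic -> Marketing
  Nate -> Design
  Rosa -> Finance
  Alice -> HR


6 groups:
Design, 1
Engineering, 3
Finance, 2
HR, 2
Marketing, 1
Research, 1


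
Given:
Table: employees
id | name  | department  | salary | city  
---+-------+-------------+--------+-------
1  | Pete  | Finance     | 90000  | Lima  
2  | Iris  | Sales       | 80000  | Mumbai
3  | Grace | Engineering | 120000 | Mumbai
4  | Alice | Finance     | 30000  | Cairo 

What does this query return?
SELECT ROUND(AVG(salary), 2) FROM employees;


SUM(salary) = 320000
COUNT = 4
ROUND(AVG, 2) = ROUND(320000 / 4, 2) = 80000.0

80000.0


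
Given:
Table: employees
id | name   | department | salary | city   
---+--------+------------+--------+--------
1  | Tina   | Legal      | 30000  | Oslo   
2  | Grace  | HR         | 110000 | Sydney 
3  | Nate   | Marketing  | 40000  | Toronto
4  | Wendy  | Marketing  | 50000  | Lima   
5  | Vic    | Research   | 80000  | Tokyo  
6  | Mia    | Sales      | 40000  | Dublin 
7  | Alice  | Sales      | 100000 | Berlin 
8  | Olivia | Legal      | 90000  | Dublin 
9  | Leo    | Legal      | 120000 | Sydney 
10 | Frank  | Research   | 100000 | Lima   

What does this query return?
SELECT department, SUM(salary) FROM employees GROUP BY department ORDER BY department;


Summing salary within each department:
  HR: 110000 = 110000
  Legal: 30000 + 90000 + 120000 = 240000
  Marketing: 40000 + 50000 = 90000
  Research: 80000 + 100000 = 180000
  Sales: 40000 + 100000 = 140000


5 groups:
HR, 110000
Legal, 240000
Marketing, 90000
Research, 180000
Sales, 140000


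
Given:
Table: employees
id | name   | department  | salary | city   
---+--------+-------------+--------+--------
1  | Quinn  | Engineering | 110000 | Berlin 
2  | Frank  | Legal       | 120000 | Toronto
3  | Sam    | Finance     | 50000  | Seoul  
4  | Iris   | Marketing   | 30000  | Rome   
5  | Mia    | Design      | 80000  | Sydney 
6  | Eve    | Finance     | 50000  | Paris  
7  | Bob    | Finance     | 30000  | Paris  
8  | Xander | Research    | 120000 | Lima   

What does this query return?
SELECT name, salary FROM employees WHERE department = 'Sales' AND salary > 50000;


Filtering: department = 'Sales' AND salary > 50000
Matching: 0 rows

Empty result set (0 rows)


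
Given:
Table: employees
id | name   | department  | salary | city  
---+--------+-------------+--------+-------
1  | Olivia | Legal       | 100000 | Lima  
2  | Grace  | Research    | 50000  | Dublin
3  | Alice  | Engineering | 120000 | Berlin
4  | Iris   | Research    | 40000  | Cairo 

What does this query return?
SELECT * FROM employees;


SELECT * returns all 4 rows with all columns

4 rows:
1, Olivia, Legal, 100000, Lima
2, Grace, Research, 50000, Dublin
3, Alice, Engineering, 120000, Berlin
4, Iris, Research, 40000, Cairo


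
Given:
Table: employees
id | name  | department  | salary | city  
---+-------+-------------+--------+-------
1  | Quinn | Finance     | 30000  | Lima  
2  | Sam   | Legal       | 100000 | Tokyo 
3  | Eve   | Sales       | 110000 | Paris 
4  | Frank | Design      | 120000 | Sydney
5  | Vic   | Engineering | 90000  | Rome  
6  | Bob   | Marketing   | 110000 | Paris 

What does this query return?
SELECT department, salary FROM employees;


Projecting columns: department, salary

6 rows:
Finance, 30000
Legal, 100000
Sales, 110000
Design, 120000
Engineering, 90000
Marketing, 110000


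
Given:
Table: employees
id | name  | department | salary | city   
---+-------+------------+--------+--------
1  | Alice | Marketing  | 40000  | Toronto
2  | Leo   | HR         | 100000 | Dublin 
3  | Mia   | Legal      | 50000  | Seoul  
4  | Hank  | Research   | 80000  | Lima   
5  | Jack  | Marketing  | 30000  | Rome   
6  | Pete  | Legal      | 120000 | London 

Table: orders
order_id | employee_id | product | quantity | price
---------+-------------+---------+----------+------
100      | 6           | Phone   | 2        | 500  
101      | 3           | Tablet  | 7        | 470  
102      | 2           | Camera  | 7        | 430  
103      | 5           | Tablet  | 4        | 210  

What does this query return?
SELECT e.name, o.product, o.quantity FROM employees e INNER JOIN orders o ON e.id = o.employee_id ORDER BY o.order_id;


Joining employees.id = orders.employee_id:
  employee Pete (id=6) -> order Phone
  employee Mia (id=3) -> order Tablet
  employee Leo (id=2) -> order Camera
  employee Jack (id=5) -> order Tablet


4 rows:
Pete, Phone, 2
Mia, Tablet, 7
Leo, Camera, 7
Jack, Tablet, 4


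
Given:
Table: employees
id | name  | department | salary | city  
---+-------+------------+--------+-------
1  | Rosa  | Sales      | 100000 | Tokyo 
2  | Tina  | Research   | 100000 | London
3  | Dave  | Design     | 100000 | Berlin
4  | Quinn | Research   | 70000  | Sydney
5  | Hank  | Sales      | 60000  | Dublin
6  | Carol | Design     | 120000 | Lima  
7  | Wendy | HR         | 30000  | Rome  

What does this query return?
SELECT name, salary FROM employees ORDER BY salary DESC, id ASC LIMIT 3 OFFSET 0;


Sort by salary DESC (id ASC tiebreak), then skip 0 and take 3
Rows 1 through 3

3 rows:
Carol, 120000
Rosa, 100000
Tina, 100000


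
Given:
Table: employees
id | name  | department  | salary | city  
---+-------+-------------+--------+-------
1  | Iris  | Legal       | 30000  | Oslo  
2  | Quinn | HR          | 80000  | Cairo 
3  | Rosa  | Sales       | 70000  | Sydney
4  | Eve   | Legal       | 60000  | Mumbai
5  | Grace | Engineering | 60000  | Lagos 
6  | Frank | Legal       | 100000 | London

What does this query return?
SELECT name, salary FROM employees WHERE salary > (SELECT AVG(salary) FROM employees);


Subquery: AVG(salary) = 66666.67
Filtering: salary > 66666.67
  Quinn (80000) -> MATCH
  Rosa (70000) -> MATCH
  Frank (100000) -> MATCH


3 rows:
Quinn, 80000
Rosa, 70000
Frank, 100000


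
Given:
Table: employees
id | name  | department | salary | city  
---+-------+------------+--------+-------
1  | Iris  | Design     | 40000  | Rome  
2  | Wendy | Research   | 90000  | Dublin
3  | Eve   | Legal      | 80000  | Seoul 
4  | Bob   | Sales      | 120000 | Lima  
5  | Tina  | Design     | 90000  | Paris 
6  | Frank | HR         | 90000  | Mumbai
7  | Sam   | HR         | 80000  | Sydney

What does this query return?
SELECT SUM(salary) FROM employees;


SUM(salary) = 40000 + 90000 + 80000 + 120000 + 90000 + 90000 + 80000 = 590000

590000


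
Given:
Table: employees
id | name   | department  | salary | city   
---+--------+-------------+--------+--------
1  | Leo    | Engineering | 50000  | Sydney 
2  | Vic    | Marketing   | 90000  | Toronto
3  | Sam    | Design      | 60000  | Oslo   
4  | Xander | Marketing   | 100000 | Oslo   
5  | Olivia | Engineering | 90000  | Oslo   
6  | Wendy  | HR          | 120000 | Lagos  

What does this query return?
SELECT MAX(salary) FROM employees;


Salaries: 50000, 90000, 60000, 100000, 90000, 120000
MAX = 120000

120000


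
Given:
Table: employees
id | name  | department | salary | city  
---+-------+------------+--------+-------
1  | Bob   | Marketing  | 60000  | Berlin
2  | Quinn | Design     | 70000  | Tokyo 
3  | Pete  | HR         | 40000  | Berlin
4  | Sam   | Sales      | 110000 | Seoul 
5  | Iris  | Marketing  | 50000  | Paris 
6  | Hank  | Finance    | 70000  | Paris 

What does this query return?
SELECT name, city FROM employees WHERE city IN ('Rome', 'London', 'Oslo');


Filtering: city IN ('Rome', 'London', 'Oslo')
Matching: 0 rows

Empty result set (0 rows)


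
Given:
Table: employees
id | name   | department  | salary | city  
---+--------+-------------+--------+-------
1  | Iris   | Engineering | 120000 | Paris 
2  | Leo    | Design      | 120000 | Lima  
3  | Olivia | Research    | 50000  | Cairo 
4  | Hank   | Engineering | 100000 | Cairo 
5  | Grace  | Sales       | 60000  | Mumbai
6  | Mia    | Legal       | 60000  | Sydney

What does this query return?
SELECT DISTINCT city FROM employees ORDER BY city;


All 'city' values (row order): Paris, Lima, Cairo, Cairo, Mumbai, Sydney
Removing duplicates leaves 5 unique value(s).

5 values:
Cairo
Lima
Mumbai
Paris
Sydney


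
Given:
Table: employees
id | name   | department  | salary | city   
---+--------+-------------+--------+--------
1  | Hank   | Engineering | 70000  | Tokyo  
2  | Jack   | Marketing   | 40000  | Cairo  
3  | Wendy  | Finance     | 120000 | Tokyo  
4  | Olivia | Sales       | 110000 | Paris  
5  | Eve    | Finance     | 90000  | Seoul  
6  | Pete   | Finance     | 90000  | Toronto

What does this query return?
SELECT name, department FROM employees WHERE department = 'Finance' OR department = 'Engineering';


Filtering: department = 'Finance' OR 'Engineering'
Matching: 4 rows

4 rows:
Hank, Engineering
Wendy, Finance
Eve, Finance
Pete, Finance


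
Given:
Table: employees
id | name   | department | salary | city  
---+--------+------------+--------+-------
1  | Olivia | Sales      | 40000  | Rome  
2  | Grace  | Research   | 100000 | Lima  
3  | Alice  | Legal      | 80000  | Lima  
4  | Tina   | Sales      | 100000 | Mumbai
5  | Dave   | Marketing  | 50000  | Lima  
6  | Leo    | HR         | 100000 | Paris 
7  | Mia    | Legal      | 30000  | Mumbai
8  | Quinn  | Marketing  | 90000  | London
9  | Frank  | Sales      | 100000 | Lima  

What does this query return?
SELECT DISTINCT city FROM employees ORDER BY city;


All 'city' values (row order): Rome, Lima, Lima, Mumbai, Lima, Paris, Mumbai, London, Lima
Removing duplicates leaves 5 unique value(s).

5 values:
Lima
London
Mumbai
Paris
Rome


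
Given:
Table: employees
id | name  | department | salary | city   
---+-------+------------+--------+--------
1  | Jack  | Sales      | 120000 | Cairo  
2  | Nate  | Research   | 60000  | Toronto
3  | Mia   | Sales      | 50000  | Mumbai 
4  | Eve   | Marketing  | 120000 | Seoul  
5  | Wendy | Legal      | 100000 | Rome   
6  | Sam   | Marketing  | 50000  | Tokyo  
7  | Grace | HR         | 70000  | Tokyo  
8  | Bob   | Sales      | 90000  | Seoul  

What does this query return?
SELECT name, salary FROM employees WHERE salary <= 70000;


Filtering: salary <= 70000
Matching: 4 rows

4 rows:
Nate, 60000
Mia, 50000
Sam, 50000
Grace, 70000


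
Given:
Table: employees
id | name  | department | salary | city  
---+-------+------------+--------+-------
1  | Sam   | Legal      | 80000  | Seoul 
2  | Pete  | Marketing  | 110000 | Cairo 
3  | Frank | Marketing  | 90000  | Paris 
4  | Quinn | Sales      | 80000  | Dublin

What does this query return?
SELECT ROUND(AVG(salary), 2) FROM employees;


SUM(salary) = 360000
COUNT = 4
ROUND(AVG, 2) = ROUND(360000 / 4, 2) = 90000.0

90000.0


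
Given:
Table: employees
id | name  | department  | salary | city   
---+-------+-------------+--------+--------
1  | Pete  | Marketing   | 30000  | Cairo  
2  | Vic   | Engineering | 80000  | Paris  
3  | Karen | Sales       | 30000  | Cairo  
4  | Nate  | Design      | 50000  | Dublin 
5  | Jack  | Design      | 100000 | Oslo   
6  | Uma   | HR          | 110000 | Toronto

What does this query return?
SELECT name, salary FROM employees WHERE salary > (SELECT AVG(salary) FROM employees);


Subquery: AVG(salary) = 66666.67
Filtering: salary > 66666.67
  Vic (80000) -> MATCH
  Jack (100000) -> MATCH
  Uma (110000) -> MATCH


3 rows:
Vic, 80000
Jack, 100000
Uma, 110000


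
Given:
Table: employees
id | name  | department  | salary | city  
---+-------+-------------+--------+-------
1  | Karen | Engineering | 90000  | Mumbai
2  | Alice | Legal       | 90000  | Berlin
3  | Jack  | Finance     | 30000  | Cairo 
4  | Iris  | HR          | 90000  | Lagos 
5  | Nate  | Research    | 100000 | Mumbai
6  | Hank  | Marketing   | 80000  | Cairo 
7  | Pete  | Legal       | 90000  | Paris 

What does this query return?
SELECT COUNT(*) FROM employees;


COUNT(*) counts all rows

7


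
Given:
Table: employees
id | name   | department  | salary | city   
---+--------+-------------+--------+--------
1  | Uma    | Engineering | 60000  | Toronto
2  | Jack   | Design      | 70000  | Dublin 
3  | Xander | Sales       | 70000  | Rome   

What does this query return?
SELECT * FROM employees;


SELECT * returns all 3 rows with all columns

3 rows:
1, Uma, Engineering, 60000, Toronto
2, Jack, Design, 70000, Dublin
3, Xander, Sales, 70000, Rome


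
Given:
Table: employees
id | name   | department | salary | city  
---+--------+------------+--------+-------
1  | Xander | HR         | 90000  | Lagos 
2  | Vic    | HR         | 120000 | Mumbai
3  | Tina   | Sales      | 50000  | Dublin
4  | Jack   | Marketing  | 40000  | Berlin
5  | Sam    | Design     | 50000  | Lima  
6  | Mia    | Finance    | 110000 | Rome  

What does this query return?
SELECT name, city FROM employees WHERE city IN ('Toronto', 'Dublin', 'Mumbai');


Filtering: city IN ('Toronto', 'Dublin', 'Mumbai')
Matching: 2 rows

2 rows:
Vic, Mumbai
Tina, Dublin


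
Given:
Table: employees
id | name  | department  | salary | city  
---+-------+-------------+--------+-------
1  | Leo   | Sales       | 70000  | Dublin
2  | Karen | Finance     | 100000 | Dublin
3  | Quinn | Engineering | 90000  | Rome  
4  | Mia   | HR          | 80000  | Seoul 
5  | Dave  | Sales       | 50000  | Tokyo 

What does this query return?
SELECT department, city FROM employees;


Projecting columns: department, city

5 rows:
Sales, Dublin
Finance, Dublin
Engineering, Rome
HR, Seoul
Sales, Tokyo


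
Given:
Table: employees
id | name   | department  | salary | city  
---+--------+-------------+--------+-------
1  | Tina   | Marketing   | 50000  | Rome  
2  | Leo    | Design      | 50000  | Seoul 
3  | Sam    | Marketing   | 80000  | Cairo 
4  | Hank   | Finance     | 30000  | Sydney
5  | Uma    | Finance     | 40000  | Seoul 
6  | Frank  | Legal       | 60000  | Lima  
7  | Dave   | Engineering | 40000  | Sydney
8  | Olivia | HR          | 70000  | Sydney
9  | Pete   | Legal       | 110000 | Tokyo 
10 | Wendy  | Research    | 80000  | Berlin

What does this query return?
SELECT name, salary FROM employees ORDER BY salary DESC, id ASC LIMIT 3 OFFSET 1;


Sort by salary DESC (id ASC tiebreak), then skip 1 and take 3
Rows 2 through 4

3 rows:
Sam, 80000
Wendy, 80000
Olivia, 70000


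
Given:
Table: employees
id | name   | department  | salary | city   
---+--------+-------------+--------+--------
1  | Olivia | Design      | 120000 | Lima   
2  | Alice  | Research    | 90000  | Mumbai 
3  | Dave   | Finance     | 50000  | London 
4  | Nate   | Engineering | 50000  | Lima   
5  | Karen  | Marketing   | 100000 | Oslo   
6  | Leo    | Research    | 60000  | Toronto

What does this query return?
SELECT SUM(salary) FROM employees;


SUM(salary) = 120000 + 90000 + 50000 + 50000 + 100000 + 60000 = 470000

470000


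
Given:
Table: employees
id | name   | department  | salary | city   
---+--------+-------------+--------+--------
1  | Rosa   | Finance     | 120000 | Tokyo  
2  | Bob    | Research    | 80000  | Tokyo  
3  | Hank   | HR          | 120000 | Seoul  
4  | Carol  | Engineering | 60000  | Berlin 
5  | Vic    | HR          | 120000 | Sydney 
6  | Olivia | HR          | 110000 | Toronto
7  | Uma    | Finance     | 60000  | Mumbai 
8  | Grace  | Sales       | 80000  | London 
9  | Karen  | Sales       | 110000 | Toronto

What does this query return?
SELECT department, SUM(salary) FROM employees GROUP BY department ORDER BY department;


Summing salary within each department:
  Engineering: 60000 = 60000
  Finance: 120000 + 60000 = 180000
  HR: 120000 + 120000 + 110000 = 350000
  Research: 80000 = 80000
  Sales: 80000 + 110000 = 190000


5 groups:
Engineering, 60000
Finance, 180000
HR, 350000
Research, 80000
Sales, 190000


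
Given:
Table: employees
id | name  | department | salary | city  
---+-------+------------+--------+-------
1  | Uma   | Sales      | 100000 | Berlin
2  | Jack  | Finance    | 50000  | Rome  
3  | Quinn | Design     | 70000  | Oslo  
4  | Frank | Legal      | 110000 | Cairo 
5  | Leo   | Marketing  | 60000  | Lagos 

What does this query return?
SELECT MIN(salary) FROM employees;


Salaries: 100000, 50000, 70000, 110000, 60000
MIN = 50000

50000


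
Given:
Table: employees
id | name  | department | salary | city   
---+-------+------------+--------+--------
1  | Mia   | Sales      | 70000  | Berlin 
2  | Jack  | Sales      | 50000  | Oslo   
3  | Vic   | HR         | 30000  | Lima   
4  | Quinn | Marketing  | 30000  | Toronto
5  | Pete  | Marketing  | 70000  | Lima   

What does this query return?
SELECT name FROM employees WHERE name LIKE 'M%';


LIKE 'M%' matches names starting with 'M'
Matching: 1

1 rows:
Mia


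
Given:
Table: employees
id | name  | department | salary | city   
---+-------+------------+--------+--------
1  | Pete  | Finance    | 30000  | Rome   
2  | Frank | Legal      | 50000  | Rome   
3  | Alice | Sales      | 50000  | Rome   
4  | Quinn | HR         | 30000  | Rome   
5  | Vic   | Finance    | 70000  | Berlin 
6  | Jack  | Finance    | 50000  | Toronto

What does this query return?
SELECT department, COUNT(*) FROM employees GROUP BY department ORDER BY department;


Assigning each row to its department group:
  Pete -> Finance
  Frank -> Legal
  Alice -> Sales
  Quinn -> HR
  Vic -> Finance
  Jack -> Finance


4 groups:
Finance, 3
HR, 1
Legal, 1
Sales, 1


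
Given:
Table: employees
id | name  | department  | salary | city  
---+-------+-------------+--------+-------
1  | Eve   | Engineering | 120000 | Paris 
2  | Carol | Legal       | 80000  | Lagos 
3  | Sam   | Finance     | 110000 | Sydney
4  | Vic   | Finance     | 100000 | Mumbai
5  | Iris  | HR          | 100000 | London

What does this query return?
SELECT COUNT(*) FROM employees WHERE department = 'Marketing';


Counting rows where department = 'Marketing'


0


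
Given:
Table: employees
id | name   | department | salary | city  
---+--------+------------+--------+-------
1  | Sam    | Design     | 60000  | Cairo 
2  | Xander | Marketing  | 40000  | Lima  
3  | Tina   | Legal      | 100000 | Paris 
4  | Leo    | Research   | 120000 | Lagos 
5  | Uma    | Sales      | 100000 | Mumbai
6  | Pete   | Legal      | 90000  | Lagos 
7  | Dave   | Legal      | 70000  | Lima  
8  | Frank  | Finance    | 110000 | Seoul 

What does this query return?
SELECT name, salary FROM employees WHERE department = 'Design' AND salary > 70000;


Filtering: department = 'Design' AND salary > 70000
Matching: 0 rows

Empty result set (0 rows)


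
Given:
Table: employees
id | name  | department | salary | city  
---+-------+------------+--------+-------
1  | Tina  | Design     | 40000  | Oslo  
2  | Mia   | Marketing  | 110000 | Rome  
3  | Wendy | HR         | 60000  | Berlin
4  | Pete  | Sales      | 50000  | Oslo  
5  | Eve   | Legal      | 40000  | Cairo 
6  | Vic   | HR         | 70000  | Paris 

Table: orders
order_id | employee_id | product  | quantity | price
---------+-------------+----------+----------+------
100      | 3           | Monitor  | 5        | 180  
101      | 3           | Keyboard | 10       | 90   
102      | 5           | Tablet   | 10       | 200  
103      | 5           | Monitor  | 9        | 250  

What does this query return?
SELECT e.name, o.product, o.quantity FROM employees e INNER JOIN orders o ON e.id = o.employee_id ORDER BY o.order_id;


Joining employees.id = orders.employee_id:
  employee Wendy (id=3) -> order Monitor
  employee Wendy (id=3) -> order Keyboard
  employee Eve (id=5) -> order Tablet
  employee Eve (id=5) -> order Monitor


4 rows:
Wendy, Monitor, 5
Wendy, Keyboard, 10
Eve, Tablet, 10
Eve, Monitor, 9


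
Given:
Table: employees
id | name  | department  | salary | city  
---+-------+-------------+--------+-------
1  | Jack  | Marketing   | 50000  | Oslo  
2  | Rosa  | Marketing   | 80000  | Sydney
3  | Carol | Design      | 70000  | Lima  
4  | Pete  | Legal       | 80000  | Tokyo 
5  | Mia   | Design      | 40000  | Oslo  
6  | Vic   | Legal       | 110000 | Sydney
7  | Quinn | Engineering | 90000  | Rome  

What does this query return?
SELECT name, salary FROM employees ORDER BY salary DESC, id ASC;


Sorting by salary DESC, then id ASC for ties

7 rows:
Vic, 110000
Quinn, 90000
Rosa, 80000
Pete, 80000
Carol, 70000
Jack, 50000
Mia, 40000


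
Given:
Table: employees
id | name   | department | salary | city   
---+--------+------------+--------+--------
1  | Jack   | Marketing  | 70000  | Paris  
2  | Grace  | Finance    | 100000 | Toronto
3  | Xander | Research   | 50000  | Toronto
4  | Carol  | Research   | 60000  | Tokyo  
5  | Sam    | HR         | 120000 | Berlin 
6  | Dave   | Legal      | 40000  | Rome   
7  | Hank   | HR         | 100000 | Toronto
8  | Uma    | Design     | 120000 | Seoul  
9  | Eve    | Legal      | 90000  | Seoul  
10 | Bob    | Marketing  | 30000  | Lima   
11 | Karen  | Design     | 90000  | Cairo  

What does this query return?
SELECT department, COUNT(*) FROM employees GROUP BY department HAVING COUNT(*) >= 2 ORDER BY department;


Groups with count >= 2:
  Design: 2 -> PASS
  HR: 2 -> PASS
  Legal: 2 -> PASS
  Marketing: 2 -> PASS
  Research: 2 -> PASS
  Finance: 1 -> filtered out


5 groups:
Design, 2
HR, 2
Legal, 2
Marketing, 2
Research, 2


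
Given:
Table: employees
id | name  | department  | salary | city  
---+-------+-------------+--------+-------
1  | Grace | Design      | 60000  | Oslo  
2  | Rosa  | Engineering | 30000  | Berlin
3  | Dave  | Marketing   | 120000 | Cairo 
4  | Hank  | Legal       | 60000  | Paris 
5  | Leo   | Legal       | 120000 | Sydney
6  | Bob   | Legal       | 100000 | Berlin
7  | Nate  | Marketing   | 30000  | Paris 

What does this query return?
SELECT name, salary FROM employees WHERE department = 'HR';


Filtering: department = 'HR'
Matching rows: 0

Empty result set (0 rows)


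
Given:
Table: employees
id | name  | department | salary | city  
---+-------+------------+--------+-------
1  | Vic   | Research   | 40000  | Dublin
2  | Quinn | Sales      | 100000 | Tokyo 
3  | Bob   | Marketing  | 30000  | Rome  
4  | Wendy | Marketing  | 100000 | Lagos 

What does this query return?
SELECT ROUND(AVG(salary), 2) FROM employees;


SUM(salary) = 270000
COUNT = 4
ROUND(AVG, 2) = ROUND(270000 / 4, 2) = 67500.0

67500.0


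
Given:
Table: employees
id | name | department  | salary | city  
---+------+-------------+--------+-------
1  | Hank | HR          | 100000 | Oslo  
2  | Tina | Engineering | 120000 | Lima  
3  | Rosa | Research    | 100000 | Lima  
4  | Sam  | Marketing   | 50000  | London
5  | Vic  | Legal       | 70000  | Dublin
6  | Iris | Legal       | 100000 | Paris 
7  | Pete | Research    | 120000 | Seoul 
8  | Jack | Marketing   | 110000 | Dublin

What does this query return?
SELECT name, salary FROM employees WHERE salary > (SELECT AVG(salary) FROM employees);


Subquery: AVG(salary) = 96250.0
Filtering: salary > 96250.0
  Hank (100000) -> MATCH
  Tina (120000) -> MATCH
  Rosa (100000) -> MATCH
  Iris (100000) -> MATCH
  Pete (120000) -> MATCH
  Jack (110000) -> MATCH


6 rows:
Hank, 100000
Tina, 120000
Rosa, 100000
Iris, 100000
Pete, 120000
Jack, 110000


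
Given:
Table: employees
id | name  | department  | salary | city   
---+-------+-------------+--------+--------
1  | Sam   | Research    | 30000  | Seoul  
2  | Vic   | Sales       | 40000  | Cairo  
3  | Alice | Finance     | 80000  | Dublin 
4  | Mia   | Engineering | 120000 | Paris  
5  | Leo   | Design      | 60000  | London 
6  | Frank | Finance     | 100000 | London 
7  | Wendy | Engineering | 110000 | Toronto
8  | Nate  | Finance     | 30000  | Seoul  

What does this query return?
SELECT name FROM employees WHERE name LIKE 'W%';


LIKE 'W%' matches names starting with 'W'
Matching: 1

1 rows:
Wendy


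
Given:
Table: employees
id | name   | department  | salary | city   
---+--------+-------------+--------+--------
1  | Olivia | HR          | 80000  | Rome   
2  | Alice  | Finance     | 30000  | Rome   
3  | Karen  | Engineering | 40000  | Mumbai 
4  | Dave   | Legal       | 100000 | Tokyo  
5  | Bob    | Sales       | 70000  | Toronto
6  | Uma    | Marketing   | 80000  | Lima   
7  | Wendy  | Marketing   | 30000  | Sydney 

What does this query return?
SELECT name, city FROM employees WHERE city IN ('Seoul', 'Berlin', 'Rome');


Filtering: city IN ('Seoul', 'Berlin', 'Rome')
Matching: 2 rows

2 rows:
Olivia, Rome
Alice, Rome


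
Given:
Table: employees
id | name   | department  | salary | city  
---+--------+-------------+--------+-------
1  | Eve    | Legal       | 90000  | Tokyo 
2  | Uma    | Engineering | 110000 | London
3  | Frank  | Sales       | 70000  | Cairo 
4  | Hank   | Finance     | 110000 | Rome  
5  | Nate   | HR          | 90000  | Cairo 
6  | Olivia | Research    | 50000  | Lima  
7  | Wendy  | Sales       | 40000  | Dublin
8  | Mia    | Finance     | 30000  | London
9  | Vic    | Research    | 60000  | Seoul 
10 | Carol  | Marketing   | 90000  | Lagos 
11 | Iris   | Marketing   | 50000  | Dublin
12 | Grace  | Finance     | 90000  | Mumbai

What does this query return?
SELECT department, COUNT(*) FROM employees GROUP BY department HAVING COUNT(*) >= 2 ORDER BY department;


Groups with count >= 2:
  Finance: 3 -> PASS
  Marketing: 2 -> PASS
  Research: 2 -> PASS
  Sales: 2 -> PASS
  Engineering: 1 -> filtered out
  HR: 1 -> filtered out
  Legal: 1 -> filtered out


4 groups:
Finance, 3
Marketing, 2
Research, 2
Sales, 2


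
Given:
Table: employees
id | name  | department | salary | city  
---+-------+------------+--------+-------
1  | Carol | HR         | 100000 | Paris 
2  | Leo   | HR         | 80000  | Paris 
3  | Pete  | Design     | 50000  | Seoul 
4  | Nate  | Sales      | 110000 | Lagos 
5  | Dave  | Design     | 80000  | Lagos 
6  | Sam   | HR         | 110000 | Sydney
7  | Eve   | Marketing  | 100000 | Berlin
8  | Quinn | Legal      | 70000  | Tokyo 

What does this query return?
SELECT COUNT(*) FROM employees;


COUNT(*) counts all rows

8


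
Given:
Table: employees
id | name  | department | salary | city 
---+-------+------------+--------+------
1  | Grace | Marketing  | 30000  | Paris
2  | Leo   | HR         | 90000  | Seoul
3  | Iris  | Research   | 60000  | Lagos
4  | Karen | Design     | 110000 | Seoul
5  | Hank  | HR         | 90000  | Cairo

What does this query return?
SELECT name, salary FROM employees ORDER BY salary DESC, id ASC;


Sorting by salary DESC, then id ASC for ties

5 rows:
Karen, 110000
Leo, 90000
Hank, 90000
Iris, 60000
Grace, 30000


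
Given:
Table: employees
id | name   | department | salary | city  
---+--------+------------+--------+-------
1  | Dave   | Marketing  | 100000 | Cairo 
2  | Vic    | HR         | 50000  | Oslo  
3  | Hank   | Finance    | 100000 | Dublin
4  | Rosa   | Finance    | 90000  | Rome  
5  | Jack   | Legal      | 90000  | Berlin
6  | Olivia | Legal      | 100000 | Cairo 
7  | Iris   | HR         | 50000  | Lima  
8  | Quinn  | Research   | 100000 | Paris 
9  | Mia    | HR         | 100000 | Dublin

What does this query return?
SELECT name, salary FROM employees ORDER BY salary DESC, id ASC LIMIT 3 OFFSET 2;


Sort by salary DESC (id ASC tiebreak), then skip 2 and take 3
Rows 3 through 5

3 rows:
Olivia, 100000
Quinn, 100000
Mia, 100000


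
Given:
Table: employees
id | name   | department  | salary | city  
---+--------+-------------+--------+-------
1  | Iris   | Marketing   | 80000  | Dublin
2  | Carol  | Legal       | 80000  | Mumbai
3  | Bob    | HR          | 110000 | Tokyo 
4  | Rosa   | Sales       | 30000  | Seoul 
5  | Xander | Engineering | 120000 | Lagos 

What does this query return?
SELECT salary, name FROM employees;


Projecting columns: salary, name

5 rows:
80000, Iris
80000, Carol
110000, Bob
30000, Rosa
120000, Xander


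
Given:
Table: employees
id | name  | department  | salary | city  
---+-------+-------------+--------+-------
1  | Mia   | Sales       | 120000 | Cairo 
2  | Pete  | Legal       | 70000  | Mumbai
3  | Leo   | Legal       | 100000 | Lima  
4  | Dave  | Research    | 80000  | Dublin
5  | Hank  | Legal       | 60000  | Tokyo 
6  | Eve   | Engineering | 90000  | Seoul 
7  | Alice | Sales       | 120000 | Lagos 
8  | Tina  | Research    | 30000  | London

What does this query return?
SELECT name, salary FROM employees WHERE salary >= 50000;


Filtering: salary >= 50000
Matching: 7 rows

7 rows:
Mia, 120000
Pete, 70000
Leo, 100000
Dave, 80000
Hank, 60000
Eve, 90000
Alice, 120000


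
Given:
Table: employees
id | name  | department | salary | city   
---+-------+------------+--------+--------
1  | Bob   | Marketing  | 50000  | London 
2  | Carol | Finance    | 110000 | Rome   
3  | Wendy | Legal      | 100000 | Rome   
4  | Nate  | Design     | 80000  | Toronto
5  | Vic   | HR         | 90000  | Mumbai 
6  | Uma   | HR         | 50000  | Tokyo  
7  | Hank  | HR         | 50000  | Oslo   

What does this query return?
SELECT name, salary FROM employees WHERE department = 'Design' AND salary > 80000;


Filtering: department = 'Design' AND salary > 80000
Matching: 0 rows

Empty result set (0 rows)


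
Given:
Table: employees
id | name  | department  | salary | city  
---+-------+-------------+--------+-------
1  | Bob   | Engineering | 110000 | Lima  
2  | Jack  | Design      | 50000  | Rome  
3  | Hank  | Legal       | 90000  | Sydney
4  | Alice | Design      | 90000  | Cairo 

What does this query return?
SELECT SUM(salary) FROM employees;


SUM(salary) = 110000 + 50000 + 90000 + 90000 = 340000

340000


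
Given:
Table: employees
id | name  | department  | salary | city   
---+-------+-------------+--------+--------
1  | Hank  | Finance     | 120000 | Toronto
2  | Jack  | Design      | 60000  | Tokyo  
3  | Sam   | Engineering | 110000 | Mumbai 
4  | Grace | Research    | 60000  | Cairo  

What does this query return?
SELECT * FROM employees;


SELECT * returns all 4 rows with all columns

4 rows:
1, Hank, Finance, 120000, Toronto
2, Jack, Design, 60000, Tokyo
3, Sam, Engineering, 110000, Mumbai
4, Grace, Research, 60000, Cairo


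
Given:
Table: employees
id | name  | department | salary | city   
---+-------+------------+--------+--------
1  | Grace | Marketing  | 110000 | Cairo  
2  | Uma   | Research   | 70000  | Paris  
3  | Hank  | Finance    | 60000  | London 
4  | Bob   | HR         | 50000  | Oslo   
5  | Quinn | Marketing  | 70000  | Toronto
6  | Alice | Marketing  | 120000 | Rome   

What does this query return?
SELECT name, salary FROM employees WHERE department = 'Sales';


Filtering: department = 'Sales'
Matching rows: 0

Empty result set (0 rows)


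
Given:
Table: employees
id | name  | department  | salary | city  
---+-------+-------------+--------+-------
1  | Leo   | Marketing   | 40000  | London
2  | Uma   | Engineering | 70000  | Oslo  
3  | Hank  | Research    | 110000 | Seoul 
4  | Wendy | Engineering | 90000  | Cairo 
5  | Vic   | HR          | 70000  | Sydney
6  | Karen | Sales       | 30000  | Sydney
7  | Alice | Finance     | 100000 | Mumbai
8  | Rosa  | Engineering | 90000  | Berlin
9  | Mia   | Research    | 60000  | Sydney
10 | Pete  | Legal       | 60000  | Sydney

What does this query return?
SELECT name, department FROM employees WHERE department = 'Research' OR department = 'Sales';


Filtering: department = 'Research' OR 'Sales'
Matching: 3 rows

3 rows:
Hank, Research
Karen, Sales
Mia, Research
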